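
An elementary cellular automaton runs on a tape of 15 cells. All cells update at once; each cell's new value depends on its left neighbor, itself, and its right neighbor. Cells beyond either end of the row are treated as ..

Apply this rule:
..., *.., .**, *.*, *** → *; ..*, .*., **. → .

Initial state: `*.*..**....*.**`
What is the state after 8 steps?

..*.*.*.*.*.*.*

step 1: .*.*.*.***..**.
step 2: ..*.*.***.*.*.*
step 3: *..*.***.*.*.*.
step 4: .*..***.*.*.*.*
step 5: ..*.**.*.*.*.*.
step 6: *..**.*.*.*.*.*
step 7: .*.*.*.*.*.*.*.
step 8: ..*.*.*.*.*.*.*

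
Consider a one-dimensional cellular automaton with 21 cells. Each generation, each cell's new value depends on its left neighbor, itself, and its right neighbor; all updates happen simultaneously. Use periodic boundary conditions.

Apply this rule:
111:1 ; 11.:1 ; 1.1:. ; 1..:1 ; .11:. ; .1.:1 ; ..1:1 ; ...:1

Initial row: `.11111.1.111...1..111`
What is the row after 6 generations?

1..111.111.111.111111

..1111.1..11111111.11
11.111.111.1111111..1
11..11..11..11111111.
.111.111.111.1111111.
1.11..11..11..1111111
1..111.111.111.111111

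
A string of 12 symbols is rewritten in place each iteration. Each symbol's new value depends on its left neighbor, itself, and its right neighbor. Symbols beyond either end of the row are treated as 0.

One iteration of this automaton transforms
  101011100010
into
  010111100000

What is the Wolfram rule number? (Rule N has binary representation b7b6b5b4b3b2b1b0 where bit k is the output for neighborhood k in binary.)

232

position 5: 111 → 1  (bit 7 = 1)
position 6: 110 → 1  (bit 6 = 1)
position 1: 101 → 1  (bit 5 = 1)
position 7: 100 → 0  (bit 4 = 0)
position 4: 011 → 1  (bit 3 = 1)
position 0: 010 → 0  (bit 2 = 0)
position 9: 001 → 0  (bit 1 = 0)
position 8: 000 → 0  (bit 0 = 0)
bits b7..b0 = 11101000 = 232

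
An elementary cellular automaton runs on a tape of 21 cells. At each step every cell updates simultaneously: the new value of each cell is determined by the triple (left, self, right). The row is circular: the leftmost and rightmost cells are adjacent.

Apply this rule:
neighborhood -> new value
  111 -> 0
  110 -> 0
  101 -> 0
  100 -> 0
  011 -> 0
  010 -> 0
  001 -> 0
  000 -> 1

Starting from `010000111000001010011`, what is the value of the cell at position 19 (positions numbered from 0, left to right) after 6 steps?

1

000110000011100000000
110000111000001111111
000110000011100000000  (repeats step 1; period 2)
step 6: 110000111000001111111
position 19 holds 1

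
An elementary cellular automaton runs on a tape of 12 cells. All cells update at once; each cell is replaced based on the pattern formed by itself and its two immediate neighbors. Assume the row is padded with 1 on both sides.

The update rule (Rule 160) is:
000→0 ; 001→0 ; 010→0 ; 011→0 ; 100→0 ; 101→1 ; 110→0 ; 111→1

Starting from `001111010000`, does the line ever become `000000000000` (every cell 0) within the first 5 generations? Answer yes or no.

000110100000
000001000000
000000000000
all cells are 0 at generation 3

yes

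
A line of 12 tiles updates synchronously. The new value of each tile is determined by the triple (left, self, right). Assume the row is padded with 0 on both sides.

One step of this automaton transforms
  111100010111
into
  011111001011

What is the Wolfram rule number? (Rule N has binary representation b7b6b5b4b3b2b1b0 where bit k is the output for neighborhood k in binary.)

241

position 1: 111 → 1  (bit 7 = 1)
position 3: 110 → 1  (bit 6 = 1)
position 8: 101 → 1  (bit 5 = 1)
position 4: 100 → 1  (bit 4 = 1)
position 0: 011 → 0  (bit 3 = 0)
position 7: 010 → 0  (bit 2 = 0)
position 6: 001 → 0  (bit 1 = 0)
position 5: 000 → 1  (bit 0 = 1)
bits b7..b0 = 11110001 = 241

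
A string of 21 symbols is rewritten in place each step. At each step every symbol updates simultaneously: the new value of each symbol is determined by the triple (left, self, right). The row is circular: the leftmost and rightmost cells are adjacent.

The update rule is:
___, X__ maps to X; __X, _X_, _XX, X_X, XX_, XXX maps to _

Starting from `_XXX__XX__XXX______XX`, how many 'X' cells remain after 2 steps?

11

step 1: ____X___X____XXXXX___
step 2: XXX__XX__XXX______XXX
count of X: 11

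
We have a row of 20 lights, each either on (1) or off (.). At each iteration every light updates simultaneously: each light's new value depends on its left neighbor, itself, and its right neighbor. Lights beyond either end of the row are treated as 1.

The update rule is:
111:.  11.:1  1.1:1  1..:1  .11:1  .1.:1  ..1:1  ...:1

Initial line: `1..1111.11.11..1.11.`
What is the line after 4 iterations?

...1111.............

1111..11111111111111
...1111.............
1111..11111111111111  (repeats iteration 1; period 2)
iteration 4: ...1111.............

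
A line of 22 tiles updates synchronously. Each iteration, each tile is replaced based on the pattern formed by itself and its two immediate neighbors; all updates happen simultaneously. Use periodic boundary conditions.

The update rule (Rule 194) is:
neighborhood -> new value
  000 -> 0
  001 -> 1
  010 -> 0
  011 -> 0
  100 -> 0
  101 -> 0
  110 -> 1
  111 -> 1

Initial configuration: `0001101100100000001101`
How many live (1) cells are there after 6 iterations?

3

0010100101000000010100
0100001000000000100000
1000010000000001000000
0000100000000010000001
0001000000000100000010
0010000000001000000100
count of 1: 3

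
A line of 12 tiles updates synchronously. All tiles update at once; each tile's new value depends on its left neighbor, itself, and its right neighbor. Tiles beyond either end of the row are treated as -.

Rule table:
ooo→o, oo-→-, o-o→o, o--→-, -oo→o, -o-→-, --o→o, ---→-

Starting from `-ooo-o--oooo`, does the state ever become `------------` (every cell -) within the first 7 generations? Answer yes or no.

generation 1: ooo-o--oooo-
generation 2: oo-o--oooo--
generation 3: o-o--oooo---
generation 4: -o--oooo----
generation 5: o--oooo-----
generation 6: --oooo------
generation 7: -oooo-------
generation 7 is -oooo-------, still not uniform -

no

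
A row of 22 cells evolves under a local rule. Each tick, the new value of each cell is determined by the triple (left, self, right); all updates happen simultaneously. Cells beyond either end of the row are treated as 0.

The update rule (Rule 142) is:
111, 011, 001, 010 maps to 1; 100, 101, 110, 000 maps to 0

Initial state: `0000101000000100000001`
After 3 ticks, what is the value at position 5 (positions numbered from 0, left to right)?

tick 1: 0001101000001100000011
tick 2: 0011001000011000000110
tick 3: 0110011000110000001100
position 5 holds 1

1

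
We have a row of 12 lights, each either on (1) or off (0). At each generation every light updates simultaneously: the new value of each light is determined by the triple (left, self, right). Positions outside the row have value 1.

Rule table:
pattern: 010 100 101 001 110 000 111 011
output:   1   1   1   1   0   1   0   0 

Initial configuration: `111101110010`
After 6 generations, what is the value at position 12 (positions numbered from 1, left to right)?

0

000010001111
111111110000
000000001111
111111110000  (repeats generation 2; period 2)
generation 6: 111111110000
position 12 holds 0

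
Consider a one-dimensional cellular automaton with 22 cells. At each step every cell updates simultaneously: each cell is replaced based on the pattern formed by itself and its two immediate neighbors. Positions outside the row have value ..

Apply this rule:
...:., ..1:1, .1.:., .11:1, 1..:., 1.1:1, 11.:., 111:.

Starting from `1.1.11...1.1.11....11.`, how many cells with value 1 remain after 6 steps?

6

.1.11...1.1.11....11..
1.11...1.1.11....11...
.11...1.1.11....11....
11...1.1.11....11.....
1...1.1.11....11......
...1.1.11....11.......
count of 1: 6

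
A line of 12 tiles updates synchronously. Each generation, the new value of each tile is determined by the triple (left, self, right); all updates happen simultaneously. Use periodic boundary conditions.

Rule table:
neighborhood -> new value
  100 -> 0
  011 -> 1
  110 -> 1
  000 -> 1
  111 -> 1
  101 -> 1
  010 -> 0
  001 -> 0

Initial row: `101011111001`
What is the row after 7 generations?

110111111001
111111111001
111111111001  (fixed point — unchanged through generation 7)

111111111001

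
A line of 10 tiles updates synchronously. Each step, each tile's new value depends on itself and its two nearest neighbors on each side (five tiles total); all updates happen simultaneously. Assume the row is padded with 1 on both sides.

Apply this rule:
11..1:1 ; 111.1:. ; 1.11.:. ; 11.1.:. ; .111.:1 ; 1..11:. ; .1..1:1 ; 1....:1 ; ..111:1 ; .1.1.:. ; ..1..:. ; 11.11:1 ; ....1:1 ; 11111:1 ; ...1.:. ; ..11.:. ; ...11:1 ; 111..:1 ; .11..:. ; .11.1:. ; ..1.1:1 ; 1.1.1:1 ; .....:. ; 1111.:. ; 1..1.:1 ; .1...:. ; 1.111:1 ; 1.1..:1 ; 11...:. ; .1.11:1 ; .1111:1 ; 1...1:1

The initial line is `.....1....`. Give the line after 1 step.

.1.1...111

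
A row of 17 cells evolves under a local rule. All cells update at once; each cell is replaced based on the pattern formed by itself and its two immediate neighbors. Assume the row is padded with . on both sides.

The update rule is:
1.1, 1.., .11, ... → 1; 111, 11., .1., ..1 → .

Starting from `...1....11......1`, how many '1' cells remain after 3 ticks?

11..111.1.11111..
1.1.1..1.11....11
.1.1.1..11.111.1.
count of 1: 9

9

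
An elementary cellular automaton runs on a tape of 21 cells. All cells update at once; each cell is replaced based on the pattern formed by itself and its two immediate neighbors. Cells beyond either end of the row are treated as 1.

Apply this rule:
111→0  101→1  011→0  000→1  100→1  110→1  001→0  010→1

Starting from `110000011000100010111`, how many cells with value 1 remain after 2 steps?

10

011111001110111011000
100001100011001101110
count of 1: 10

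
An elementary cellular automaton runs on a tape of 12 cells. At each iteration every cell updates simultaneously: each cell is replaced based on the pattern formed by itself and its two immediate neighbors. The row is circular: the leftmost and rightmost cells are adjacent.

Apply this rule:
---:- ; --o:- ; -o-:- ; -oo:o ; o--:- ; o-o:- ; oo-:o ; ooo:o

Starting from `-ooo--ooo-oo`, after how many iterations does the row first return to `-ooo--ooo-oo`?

iteration 1: -ooo--ooo-oo

1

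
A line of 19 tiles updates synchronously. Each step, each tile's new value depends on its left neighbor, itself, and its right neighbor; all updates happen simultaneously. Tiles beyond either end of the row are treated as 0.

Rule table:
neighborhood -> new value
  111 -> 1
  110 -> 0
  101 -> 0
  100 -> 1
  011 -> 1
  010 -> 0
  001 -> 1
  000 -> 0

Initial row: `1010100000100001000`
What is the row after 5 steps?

0100010101101000000

0000010001010010100
0000101010001100010
0001000001011010101
0010100010010000000
0100010101101000000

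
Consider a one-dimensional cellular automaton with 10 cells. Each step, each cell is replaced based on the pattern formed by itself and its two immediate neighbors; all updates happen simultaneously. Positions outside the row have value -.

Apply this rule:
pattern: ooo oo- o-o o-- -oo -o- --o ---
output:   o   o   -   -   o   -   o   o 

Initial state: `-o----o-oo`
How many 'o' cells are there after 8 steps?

o--ooo--oo
--oooo-ooo
oooooo-ooo
oooooo-ooo  (fixed point — unchanged through step 8)
count of o: 9

9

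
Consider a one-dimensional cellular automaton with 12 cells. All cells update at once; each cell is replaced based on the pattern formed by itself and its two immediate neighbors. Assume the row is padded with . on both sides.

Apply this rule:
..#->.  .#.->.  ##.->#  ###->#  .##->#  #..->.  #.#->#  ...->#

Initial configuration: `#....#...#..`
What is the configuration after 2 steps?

#.##.#...#..

step 1: ..##...#...#
step 2: #.##.#...#..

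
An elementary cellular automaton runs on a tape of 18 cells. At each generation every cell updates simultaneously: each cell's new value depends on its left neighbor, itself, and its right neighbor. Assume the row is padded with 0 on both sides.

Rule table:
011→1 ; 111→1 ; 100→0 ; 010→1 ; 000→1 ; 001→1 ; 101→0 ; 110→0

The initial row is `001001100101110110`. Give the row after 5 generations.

101001101100110110

111011001101100100
110010011001001101
100110110011011001
101100100110010011
101001101100110110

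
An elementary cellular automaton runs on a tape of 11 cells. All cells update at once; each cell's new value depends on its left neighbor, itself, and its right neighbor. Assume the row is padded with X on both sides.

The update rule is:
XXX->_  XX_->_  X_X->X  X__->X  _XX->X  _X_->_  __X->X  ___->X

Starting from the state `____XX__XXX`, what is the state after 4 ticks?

______XX__X

XXXXX_XXX__
_____XX__XX
XXXXXX_XXX_
______XX__X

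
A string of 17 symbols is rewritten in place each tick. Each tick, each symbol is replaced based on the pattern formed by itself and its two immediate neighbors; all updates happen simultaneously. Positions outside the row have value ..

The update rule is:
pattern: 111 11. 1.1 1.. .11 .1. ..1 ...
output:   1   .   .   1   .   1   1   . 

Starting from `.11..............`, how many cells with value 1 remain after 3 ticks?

4

1..1.............
11111............
.111.1...........
count of 1: 4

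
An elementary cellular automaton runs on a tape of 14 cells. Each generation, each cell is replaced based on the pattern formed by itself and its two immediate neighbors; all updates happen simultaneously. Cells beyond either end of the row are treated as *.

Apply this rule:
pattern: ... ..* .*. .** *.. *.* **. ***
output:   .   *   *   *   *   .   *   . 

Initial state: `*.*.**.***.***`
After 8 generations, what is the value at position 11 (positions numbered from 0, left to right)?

*.*.**.*.*.*..
*.*.**.*.*.***
*.*.**.*.*.*..  (repeats generation 1; period 2)
generation 8: *.*.**.*.*.***
position 11 holds *

*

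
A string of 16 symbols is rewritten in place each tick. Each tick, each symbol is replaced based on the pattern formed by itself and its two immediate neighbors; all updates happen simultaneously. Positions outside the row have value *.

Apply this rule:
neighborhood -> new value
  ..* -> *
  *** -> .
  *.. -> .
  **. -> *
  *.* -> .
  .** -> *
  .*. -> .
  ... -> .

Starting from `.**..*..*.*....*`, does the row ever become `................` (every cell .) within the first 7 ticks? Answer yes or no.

tick 1: .**.*..*......**
tick 2: .**...*......**.
tick 3: .**..*......***.
tick 4: .**.*......**.*.
tick 5: .**.......***...
tick 6: .**......**.*..*
tick 7: .**.....***...**
tick 7 is .**.....***...**, still not uniform .

no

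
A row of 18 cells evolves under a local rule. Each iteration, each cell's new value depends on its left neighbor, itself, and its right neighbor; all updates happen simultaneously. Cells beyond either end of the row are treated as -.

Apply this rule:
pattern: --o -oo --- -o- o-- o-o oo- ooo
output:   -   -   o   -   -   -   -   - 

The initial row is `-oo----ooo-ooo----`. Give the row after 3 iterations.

----oo---------ooo
ooo----ooooooo----
----oo---------ooo

----oo---------ooo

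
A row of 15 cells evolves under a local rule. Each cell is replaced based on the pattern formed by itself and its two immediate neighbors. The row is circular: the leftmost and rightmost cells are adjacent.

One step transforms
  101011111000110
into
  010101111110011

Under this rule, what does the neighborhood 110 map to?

At position 8 the neighborhood is 110; the next row has 1 there.

1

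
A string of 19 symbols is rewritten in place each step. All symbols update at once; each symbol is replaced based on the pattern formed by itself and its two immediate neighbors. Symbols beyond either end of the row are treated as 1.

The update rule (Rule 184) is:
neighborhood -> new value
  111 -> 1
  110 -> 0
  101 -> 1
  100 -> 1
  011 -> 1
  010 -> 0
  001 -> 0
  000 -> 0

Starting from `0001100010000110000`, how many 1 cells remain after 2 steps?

6

step 1: 1001010001000101000
step 2: 0100101000100010100
count of 1: 6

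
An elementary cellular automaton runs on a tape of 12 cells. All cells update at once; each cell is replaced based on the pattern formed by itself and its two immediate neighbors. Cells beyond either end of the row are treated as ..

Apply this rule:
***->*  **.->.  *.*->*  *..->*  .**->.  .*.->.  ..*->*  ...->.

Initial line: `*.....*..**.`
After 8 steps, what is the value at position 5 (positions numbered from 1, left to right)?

*

.*...*.**..*
*.*.*.*..**.
.*.*.*.**..*
*.*.*.*..**.  (repeats step 2; period 2)
step 8: *.*.*.*..**.
position 5 holds *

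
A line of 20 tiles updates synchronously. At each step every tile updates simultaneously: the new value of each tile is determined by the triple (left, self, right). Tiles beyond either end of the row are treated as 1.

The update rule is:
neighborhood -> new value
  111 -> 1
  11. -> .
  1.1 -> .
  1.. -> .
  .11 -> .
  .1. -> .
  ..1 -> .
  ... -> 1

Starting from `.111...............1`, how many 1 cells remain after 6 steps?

7

..1..1111111111111..
......11111111111...
.1111..111111111..1.
..11....1111111.....
.....11..11111..111.
.111......111....1..
count of 1: 7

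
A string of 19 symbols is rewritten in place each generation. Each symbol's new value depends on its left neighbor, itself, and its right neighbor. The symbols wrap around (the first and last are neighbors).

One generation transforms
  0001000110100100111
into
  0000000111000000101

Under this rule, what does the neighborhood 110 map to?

1

At position 8 the neighborhood is 110; the next row has 1 there.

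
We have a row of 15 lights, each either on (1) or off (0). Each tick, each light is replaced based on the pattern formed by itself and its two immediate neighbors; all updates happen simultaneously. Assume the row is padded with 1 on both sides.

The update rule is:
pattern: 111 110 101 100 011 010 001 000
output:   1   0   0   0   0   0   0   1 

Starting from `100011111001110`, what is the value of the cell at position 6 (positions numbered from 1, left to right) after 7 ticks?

0

001001110000100
000000100110000
011110000000110
001100111110000
000000011100110
011111001000000
001110000011110
position 6 holds 0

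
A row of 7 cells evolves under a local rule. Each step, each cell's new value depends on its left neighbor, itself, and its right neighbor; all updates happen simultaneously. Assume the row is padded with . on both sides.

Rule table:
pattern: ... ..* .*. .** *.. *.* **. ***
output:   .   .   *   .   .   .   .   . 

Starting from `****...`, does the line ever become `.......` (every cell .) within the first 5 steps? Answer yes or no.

.......
all cells are . at step 1

yes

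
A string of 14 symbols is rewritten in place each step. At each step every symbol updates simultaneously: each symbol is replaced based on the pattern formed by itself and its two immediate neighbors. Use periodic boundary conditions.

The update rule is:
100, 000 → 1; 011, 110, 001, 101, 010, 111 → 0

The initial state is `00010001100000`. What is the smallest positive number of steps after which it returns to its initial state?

28

11001100011111
00100011000000
10011000111111
01000110000000
00110001111111
10001100000000
01100011111110
00011000000001
11000111111100
00110000000010
10001111111001
01100000000100
00011111110011
11000000001000
00111111100110
10000000010001
01111111001100
00000000100011
11111110011000
00000001000110
11111100110001
00000010001100
11111001100011
00000100011000
11110011000111
00001000110000
11100110001111
00010001100000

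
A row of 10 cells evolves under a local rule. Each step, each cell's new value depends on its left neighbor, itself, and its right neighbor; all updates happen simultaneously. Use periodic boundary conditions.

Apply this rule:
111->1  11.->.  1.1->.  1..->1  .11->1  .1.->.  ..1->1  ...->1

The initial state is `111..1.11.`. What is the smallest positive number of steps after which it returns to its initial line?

10

step 1: 11.11..1..
step 2: 1..1.11.11
step 3: .11..1..11
step 4: .1.11.111.
step 5: 1..1..11.1
step 6: .11.111..1
step 7: .1..11.11.
step 8: 1.111..1.1
step 9: ..11.11..1
step 10: 111..1.11.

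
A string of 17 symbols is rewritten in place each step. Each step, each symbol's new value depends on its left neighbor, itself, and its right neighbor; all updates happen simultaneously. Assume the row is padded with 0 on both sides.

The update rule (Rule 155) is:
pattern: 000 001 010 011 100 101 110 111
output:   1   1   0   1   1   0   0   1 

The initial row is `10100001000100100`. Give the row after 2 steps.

11111100110010010

00011110111011011
11111100110010010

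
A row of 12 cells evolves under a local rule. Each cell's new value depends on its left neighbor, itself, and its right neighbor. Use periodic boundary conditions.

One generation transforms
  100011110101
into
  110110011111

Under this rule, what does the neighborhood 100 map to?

1

At position 1 the neighborhood is 100; the next row has 1 there.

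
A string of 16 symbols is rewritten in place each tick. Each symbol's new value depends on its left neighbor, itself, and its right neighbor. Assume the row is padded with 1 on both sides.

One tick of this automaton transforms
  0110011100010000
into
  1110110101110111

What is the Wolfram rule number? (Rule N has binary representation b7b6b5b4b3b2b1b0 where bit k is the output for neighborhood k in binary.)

position 6: 111 → 0  (bit 7 = 0)
position 2: 110 → 1  (bit 6 = 1)
position 0: 101 → 1  (bit 5 = 1)
position 3: 100 → 0  (bit 4 = 0)
position 1: 011 → 1  (bit 3 = 1)
position 11: 010 → 1  (bit 2 = 1)
position 4: 001 → 1  (bit 1 = 1)
position 9: 000 → 1  (bit 0 = 1)
bits b7..b0 = 01101111 = 111

111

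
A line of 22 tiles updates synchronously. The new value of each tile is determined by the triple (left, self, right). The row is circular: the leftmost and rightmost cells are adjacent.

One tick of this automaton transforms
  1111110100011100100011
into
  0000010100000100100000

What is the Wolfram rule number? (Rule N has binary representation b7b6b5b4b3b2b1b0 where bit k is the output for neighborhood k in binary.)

position 0: 111 → 0  (bit 7 = 0)
position 5: 110 → 1  (bit 6 = 1)
position 6: 101 → 0  (bit 5 = 0)
position 8: 100 → 0  (bit 4 = 0)
position 11: 011 → 0  (bit 3 = 0)
position 7: 010 → 1  (bit 2 = 1)
position 10: 001 → 0  (bit 1 = 0)
position 9: 000 → 0  (bit 0 = 0)
bits b7..b0 = 01000100 = 68

68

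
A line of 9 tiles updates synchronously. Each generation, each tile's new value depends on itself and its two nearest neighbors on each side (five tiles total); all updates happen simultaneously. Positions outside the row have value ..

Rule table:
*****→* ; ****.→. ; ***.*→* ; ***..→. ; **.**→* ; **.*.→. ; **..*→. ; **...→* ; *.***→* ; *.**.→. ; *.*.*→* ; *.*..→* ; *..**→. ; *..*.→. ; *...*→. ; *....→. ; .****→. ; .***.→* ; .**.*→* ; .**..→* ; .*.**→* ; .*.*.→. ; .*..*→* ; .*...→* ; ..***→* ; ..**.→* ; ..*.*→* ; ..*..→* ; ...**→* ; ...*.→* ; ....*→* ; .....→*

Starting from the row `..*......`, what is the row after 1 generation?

****.****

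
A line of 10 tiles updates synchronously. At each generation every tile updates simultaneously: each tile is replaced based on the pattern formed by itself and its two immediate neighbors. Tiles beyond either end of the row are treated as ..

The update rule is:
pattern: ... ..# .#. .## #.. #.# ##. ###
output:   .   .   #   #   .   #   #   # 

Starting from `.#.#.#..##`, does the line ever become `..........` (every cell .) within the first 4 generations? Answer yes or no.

no

generation 1: .#####..##
generation 2: .#####..##  (fixed point — unchanged through generation 4)
generation 4 is .#####..##, still not uniform .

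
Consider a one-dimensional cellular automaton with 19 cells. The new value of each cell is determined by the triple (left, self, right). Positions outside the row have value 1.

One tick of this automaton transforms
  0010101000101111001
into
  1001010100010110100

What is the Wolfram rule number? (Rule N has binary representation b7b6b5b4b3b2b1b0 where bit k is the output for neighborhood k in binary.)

position 13: 111 → 1  (bit 7 = 1)
position 15: 110 → 0  (bit 6 = 0)
position 3: 101 → 1  (bit 5 = 1)
position 0: 100 → 1  (bit 4 = 1)
position 12: 011 → 0  (bit 3 = 0)
position 2: 010 → 0  (bit 2 = 0)
position 1: 001 → 0  (bit 1 = 0)
position 8: 000 → 0  (bit 0 = 0)
bits b7..b0 = 10110000 = 176

176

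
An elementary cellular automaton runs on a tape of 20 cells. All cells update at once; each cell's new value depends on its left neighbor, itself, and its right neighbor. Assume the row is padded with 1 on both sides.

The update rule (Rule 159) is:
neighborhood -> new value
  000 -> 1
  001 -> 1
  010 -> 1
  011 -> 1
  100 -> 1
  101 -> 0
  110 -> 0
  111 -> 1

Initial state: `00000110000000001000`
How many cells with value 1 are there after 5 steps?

11111101111111111111
11111001111111111111
11110111111111111111
11100111111111111111
11011111111111111111
count of 1: 19

19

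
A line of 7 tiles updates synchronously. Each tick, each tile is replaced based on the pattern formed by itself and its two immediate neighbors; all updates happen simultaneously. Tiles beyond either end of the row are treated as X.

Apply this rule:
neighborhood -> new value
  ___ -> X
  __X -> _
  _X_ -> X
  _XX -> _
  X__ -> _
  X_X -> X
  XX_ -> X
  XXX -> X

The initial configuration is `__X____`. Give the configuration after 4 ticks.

tick 1: __X_XX_
tick 2: __XX_XX
tick 3: ___XX_X
tick 4: _X__XX_

_X__XX_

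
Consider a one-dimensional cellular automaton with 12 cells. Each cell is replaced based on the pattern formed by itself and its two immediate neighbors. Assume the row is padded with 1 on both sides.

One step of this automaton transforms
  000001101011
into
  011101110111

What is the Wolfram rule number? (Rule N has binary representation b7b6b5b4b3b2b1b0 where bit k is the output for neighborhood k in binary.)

position 11: 111 → 1  (bit 7 = 1)
position 6: 110 → 1  (bit 6 = 1)
position 7: 101 → 1  (bit 5 = 1)
position 0: 100 → 0  (bit 4 = 0)
position 5: 011 → 1  (bit 3 = 1)
position 8: 010 → 0  (bit 2 = 0)
position 4: 001 → 0  (bit 1 = 0)
position 1: 000 → 1  (bit 0 = 1)
bits b7..b0 = 11101001 = 233

233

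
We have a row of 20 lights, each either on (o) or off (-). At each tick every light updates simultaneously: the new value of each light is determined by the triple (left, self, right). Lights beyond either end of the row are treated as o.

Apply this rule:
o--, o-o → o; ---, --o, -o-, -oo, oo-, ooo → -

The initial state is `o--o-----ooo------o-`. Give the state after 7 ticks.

-o--o-------o------o
o-o--o-------o------
-o-o--o-------o-----
o-o-o--o-------o----
-o-o-o--o-------o---
o-o-o-o--o-------o--
-o-o-o-o--o-------o-

-o-o-o-o--o-------o-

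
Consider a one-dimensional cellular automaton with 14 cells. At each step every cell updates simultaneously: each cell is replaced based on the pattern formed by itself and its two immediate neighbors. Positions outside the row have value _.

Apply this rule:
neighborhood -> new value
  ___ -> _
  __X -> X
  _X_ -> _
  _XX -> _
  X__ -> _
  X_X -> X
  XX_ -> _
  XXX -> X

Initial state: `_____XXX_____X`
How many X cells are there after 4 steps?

3

____X_X_____X_
___X_X_____X__
__X_X_____X___
_X_X_____X____
count of X: 3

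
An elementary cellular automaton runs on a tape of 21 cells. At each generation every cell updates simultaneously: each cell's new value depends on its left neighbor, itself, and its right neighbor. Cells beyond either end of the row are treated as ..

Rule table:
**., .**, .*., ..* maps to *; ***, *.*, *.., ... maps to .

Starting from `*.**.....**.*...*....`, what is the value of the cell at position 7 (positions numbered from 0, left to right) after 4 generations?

.

*.**....***.*..**....
*.**...**.*.*.***....
*.**..***.*.*.*.*....
*.**.**.*.*.*.*.*....
position 7 holds .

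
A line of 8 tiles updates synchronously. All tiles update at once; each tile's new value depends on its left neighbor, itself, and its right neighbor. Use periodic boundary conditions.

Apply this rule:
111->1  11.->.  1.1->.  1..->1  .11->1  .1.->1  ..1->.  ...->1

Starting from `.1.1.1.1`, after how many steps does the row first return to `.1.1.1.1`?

1

step 1: .1.1.1.1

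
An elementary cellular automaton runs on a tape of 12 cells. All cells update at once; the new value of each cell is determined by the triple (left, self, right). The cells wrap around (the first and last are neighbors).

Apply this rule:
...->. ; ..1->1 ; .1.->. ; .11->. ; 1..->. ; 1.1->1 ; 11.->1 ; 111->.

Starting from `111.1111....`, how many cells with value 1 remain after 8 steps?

4

step 1: ..11...1...1
step 2: .1.1..1...1.
step 3: 1.1..1...1..
step 4: .1..1...1..1
step 5: 1..1...1..1.
step 6: ..1...1..1.1
step 7: .1...1..1.1.
step 8: 1...1..1.1..
count of 1: 4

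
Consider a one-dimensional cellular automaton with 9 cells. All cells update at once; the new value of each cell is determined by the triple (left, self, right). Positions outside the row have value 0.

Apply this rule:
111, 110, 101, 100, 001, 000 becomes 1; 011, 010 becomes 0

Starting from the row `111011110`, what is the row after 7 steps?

step 1: 011101111
step 2: 101110111
step 3: 010111011
step 4: 101011101
step 5: 010101110
step 6: 101010111
step 7: 010101011

010101011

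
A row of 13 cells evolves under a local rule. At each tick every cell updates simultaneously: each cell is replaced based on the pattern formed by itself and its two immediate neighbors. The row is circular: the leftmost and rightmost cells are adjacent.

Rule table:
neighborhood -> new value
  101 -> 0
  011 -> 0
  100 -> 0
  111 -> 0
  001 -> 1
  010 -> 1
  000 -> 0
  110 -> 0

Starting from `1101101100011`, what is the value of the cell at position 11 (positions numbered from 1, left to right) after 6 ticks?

0

0000000000100
0000000001100
0000000010000
0000000110000
0000001000000
0000011000000
position 11 holds 0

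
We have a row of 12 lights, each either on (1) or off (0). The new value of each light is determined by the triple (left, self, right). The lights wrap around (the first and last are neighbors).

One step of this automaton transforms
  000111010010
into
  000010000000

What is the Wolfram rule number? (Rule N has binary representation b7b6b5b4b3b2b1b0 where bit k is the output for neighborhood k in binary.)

128

position 4: 111 → 1  (bit 7 = 1)
position 5: 110 → 0  (bit 6 = 0)
position 6: 101 → 0  (bit 5 = 0)
position 8: 100 → 0  (bit 4 = 0)
position 3: 011 → 0  (bit 3 = 0)
position 7: 010 → 0  (bit 2 = 0)
position 2: 001 → 0  (bit 1 = 0)
position 0: 000 → 0  (bit 0 = 0)
bits b7..b0 = 10000000 = 128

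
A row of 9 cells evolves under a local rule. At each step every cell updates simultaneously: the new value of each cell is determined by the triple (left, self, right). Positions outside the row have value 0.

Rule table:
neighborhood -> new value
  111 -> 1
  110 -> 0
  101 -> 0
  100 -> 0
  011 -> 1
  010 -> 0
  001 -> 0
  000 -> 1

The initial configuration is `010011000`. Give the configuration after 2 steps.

000010011
111000010

111000010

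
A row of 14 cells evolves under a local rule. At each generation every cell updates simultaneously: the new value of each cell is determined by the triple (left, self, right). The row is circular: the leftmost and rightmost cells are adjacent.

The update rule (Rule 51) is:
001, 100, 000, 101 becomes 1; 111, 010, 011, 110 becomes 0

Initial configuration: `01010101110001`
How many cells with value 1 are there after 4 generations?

generation 1: 10101010001110
generation 2: 01010101110001  (repeats generation 0; period 2)
generation 4: 01010101110001
count of 1: 7

7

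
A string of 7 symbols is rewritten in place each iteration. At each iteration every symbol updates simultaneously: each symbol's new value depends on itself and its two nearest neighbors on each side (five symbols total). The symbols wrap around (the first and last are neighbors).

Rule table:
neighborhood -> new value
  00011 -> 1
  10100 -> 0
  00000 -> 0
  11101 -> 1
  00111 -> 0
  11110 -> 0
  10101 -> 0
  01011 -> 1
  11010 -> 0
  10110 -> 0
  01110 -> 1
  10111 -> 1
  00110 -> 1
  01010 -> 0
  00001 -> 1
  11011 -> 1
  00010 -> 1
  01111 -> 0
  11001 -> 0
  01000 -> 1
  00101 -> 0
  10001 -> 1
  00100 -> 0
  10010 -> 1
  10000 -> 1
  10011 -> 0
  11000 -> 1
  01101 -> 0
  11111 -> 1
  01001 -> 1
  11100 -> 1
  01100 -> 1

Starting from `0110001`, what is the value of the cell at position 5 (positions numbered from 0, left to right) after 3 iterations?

0

1011110
0110010
0110101
position 5 holds 0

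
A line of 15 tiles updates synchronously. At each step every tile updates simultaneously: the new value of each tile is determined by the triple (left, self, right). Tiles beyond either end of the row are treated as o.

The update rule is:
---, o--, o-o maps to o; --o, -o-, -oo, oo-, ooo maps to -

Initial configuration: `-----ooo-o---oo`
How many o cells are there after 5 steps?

oooo----o-oo---
----ooo--o--oo-
ooo----o--o---o
---ooo--o--oo--
oo----o--o---o-
count of o: 5

5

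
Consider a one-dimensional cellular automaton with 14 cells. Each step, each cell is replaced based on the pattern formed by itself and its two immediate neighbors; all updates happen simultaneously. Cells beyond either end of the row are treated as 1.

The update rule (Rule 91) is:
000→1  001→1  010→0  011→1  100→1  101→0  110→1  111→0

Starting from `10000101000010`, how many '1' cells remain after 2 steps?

step 1: 11111000111100
step 2: 00001111100111
count of 1: 8

8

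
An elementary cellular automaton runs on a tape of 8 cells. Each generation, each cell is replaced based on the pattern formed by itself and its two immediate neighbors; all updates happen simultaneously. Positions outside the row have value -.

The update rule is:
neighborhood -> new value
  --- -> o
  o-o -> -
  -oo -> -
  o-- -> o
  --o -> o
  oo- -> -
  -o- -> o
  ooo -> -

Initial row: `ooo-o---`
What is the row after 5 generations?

----oooo

----oooo
oooo----
----oooo  (repeats generation 1; period 2)
generation 5: ----oooo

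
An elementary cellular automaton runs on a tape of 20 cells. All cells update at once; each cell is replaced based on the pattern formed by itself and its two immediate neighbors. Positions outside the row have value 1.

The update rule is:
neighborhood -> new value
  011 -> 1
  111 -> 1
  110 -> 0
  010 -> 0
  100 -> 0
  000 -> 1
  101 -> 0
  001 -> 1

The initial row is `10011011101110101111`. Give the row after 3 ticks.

tick 1: 00110011001100001111
tick 2: 01100110011001111111
tick 3: 01001100110011111111

01001100110011111111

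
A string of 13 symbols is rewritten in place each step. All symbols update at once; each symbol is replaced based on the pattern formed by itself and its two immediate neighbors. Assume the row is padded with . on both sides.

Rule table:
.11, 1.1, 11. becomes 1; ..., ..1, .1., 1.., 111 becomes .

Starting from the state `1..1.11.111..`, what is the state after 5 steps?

....11111.1..
....1...11...
........11...
........11...  (fixed point — unchanged through step 5)

........11...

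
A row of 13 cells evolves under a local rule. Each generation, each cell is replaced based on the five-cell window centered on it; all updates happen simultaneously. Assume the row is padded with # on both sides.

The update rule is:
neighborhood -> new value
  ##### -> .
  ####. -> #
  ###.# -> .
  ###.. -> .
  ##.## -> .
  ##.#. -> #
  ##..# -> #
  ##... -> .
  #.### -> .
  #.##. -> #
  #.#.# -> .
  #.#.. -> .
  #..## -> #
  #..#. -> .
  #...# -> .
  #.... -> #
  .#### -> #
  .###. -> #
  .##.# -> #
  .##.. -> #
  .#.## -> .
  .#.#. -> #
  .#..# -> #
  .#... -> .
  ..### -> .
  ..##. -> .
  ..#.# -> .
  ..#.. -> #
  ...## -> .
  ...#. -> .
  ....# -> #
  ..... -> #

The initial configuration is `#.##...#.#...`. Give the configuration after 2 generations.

generation 1: ..##....#....
generation 2: ##.#.##.#.##.

##.#.##.#.##.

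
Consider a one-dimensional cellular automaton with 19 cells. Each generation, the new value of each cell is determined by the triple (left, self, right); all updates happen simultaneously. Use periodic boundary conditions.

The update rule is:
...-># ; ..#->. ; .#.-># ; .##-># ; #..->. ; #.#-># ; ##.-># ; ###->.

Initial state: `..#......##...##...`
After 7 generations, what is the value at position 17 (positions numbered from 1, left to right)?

.

#.#.####.##.#.##.##
#####..###########.
#...#..#.........##
#.#.#..#.#######.#.
#####..###.....####
....#..#.#.###.#...
###.#..#####.###.##
position 17 holds .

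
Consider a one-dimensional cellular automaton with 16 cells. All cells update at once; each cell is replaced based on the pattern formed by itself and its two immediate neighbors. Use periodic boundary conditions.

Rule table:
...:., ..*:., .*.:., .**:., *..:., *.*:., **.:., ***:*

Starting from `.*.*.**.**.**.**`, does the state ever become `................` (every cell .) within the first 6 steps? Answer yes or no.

................
all cells are . at step 1

yes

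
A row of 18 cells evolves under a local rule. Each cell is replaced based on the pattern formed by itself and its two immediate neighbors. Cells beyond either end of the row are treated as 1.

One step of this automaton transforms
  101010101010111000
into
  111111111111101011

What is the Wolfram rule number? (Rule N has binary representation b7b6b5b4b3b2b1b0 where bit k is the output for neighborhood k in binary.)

position 13: 111 → 0  (bit 7 = 0)
position 0: 110 → 1  (bit 6 = 1)
position 1: 101 → 1  (bit 5 = 1)
position 15: 100 → 0  (bit 4 = 0)
position 12: 011 → 1  (bit 3 = 1)
position 2: 010 → 1  (bit 2 = 1)
position 17: 001 → 1  (bit 1 = 1)
position 16: 000 → 1  (bit 0 = 1)
bits b7..b0 = 01101111 = 111

111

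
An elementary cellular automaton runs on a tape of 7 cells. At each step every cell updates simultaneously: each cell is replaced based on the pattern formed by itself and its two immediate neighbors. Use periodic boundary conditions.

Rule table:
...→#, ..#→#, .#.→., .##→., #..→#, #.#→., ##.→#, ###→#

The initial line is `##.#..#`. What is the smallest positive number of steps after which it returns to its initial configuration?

14

##..##.
.###.#.
#.##..#
#..###.
.##.##.
#.#..##
#..##.#
###.#..
.##..##
..###.#
##.##..
.#..###
..##.##
##.#..#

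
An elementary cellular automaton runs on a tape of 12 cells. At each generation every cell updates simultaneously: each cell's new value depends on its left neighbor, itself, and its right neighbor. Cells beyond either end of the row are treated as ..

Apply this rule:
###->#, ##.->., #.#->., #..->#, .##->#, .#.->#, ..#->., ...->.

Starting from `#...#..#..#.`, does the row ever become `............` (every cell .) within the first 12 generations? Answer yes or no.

no

##..##.##.##
#.#.#..#..#.
#.#.##.##.##
#.#.#..#..#.  (repeats generation 2; period 2)
generation 12: #.#.#..#..#.
generation 12 is #.#.#..#..#., still not uniform .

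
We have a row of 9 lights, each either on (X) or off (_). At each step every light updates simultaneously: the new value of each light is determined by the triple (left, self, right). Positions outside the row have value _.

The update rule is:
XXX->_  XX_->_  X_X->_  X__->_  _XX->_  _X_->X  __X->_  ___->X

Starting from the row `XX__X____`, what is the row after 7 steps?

____X_XXX
XXX_X____
____X_XXX  (repeats step 1; period 2)
step 7: ____X_XXX

____X_XXX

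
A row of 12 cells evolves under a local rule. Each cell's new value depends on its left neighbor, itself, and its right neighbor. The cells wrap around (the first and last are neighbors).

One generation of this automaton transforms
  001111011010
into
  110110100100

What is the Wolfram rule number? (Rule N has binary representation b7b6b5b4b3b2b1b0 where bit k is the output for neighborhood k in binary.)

163

position 3: 111 → 1  (bit 7 = 1)
position 5: 110 → 0  (bit 6 = 0)
position 6: 101 → 1  (bit 5 = 1)
position 11: 100 → 0  (bit 4 = 0)
position 2: 011 → 0  (bit 3 = 0)
position 10: 010 → 0  (bit 2 = 0)
position 1: 001 → 1  (bit 1 = 1)
position 0: 000 → 1  (bit 0 = 1)
bits b7..b0 = 10100011 = 163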